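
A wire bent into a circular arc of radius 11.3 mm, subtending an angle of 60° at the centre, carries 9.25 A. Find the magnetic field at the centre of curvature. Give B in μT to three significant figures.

The Biot–Savart field of a circular arc at its centre is B = μ₀Iφ/(4πR), with φ = 1.047 rad.
B = (4π×10⁻⁷ × 9.25 × 1.047) / (4π × 0.0113) = 8.57×10⁻⁵ T.

B ≈ 85.7 μT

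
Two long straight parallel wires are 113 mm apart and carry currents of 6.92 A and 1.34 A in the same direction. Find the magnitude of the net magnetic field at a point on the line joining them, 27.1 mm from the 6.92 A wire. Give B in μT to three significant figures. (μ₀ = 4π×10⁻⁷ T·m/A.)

Each long wire gives B = μ₀I/(2πd). Distances are d₁ = 0.0271 m and d₂ = 0.0859 m.
B₁ = 5.11×10⁻⁵ T, B₂ = 3.12×10⁻⁶ T.
Between parallel currents the two contributions point in opposite directions, so they subtract. B = |B₁ − B₂| = |5.11×10⁻⁵ − 3.12×10⁻⁶| = 4.80×10⁻⁵ T.

B ≈ 48.0 μT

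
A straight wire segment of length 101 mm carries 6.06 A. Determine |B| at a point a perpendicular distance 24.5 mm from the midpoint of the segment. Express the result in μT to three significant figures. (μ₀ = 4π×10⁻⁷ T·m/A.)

For a finite straight segment, B = (μ₀I/4πd)(sinθ₁ + sinθ₂), where θ₁, θ₂ are the angles from the perpendicular to each end.
The perpendicular from the point meets the wire at its midpoint, so each end is L/2 = 0.0505 m away along the wire.
sinθ₁ = 0.0505/√(0.0505²+0.0245²) = 0.8997; sinθ₂ = 0.0505/√(0.0505²+0.0245²) = 0.8997.
B = (4π×10⁻⁷ × 6.06) / (4π × 0.0245) × (0.8997 + 0.8997) = 4.45×10⁻⁵ T.

B ≈ 44.5 μT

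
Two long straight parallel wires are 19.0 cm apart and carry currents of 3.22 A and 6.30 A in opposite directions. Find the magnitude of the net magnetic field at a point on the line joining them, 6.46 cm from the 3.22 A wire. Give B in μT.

B ≈ 20.0 μT

Each long wire gives B = μ₀I/(2πd). Distances are d₁ = 0.0646 m and d₂ = 0.1254 m.
B₁ = 9.97×10⁻⁶ T, B₂ = 1.00×10⁻⁵ T.
Between antiparallel currents both contributions point the same way, so they add. B = B₁ + B₂ = 9.97×10⁻⁶ + 1.00×10⁻⁵ = 2.00×10⁻⁵ T.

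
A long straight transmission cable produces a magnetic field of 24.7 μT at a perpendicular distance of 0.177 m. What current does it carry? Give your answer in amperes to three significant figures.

For a long straight wire B = μ₀I/(2πd), so I = 2πdB/μ₀.
I = 2π × 0.177 × 2.47×10⁻⁵ / (4π×10⁻⁷) = 21.9 A.

I ≈ 21.9 A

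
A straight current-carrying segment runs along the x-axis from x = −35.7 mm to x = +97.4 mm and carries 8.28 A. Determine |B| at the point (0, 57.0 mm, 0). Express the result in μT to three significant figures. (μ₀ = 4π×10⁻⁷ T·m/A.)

For a finite straight segment, B = (μ₀I/4πd)(sinθ₁ + sinθ₂), where θ₁, θ₂ are the angles from the perpendicular to each end.
The perpendicular distance is d = 0.057 m; the end-offsets along the wire are a = 0.0357 m and b = 0.0974 m.
sinθ₁ = 0.0357/√(0.0357²+0.057²) = 0.5308; sinθ₂ = 0.0974/√(0.0974²+0.057²) = 0.8631.
B = (4π×10⁻⁷ × 8.28) / (4π × 0.057) × (0.5308 + 0.8631) = 2.02×10⁻⁵ T.

B ≈ 20.2 μT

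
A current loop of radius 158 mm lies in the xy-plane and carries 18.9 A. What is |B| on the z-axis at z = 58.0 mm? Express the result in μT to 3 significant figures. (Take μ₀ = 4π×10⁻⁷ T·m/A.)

B ≈ 62.2 μT

On the axis of a circular loop, B = μ₀IR² / [2(R²+z²)^(3/2)].
R² + z² = (0.158)² + (0.058)² = 0.02833 m², and (R²+z²)^(3/2) = 4.77×10⁻³ m³.
B = (4π×10⁻⁷ × 18.9 × 0.02496) / (2 × 4.77×10⁻³) = 6.22×10⁻⁵ T.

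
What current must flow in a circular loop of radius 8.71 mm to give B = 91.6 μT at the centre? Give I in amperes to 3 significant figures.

I ≈ 1.27 A

At the centre of a circular loop B = μ₀I/(2R), so I = 2RB/μ₀.
With R = 0.00871 m, I = 2 × 0.00871 × 9.16×10⁻⁵ / (4π×10⁻⁷) = 1.27 A.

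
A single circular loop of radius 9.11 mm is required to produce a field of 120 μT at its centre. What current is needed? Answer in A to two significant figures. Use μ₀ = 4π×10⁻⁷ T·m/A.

I ≈ 1.7 A

At the centre of a circular loop B = μ₀I/(2R), so I = 2RB/μ₀.
With R = 0.00911 m, I = 2 × 0.00911 × 1.20×10⁻⁴ / (4π×10⁻⁷) = 1.74 A.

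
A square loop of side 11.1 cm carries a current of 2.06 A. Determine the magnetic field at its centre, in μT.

B ≈ 21.0 μT

Each side is a finite straight segment at perpendicular distance d = a/(2 tan(π/4)) = 0.0555 m from the centre, with end-angles ±π/4.
One side contributes B₁ = (μ₀I/4πd)·2 sin(π/4) = 5.25×10⁻⁶ T.
All 4 sides add in the same direction: B = 4 × 5.25×10⁻⁶ = 2.10×10⁻⁵ T.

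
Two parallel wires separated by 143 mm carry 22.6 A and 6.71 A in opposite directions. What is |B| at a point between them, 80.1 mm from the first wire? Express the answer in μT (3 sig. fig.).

B ≈ 77.8 μT

Each long wire gives B = μ₀I/(2πd). Distances are d₁ = 0.0801 m and d₂ = 0.0629 m.
B₁ = 5.64×10⁻⁵ T, B₂ = 2.13×10⁻⁵ T.
Between antiparallel currents both contributions point the same way, so they add. B = B₁ + B₂ = 5.64×10⁻⁵ + 2.13×10⁻⁵ = 7.78×10⁻⁵ T.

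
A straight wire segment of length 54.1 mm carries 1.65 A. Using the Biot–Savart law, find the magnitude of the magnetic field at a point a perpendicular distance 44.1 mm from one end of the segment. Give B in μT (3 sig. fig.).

For a finite straight segment, B = (μ₀I/4πd)(sinθ₁ + sinθ₂), where θ₁, θ₂ are the angles from the perpendicular to each end.
The perpendicular foot is at one end, so the two end-offsets along the wire are 0 and L = 0.0541 m.
sinθ₁ = 0/√(0²+0.0441²) = 0.0000; sinθ₂ = 0.0541/√(0.0541²+0.0441²) = 0.7751.
B = (4π×10⁻⁷ × 1.65) / (4π × 0.0441) × (0.0000 + 0.7751) = 2.90×10⁻⁶ T.

B ≈ 2.90 μT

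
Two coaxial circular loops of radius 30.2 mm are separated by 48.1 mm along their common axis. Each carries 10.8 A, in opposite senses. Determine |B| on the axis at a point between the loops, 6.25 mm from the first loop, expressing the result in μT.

Each loop contributes B = μ₀IR²/[2(R²+z²)^(3/2)] on the axis, with z measured from that loop.
Loop 1 (z = 0.00625 m): B₁ = 2.11×10⁻⁴ T. Loop 2 (z = 0.04185 m): B₂ = 4.50×10⁻⁵ T.
The fields oppose: B = |B₁ − B₂| = 1.66×10⁻⁴ T.

B ≈ 166 μT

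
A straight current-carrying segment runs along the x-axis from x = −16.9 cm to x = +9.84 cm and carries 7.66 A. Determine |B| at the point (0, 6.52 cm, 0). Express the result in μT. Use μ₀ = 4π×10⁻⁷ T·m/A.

For a finite straight segment, B = (μ₀I/4πd)(sinθ₁ + sinθ₂), where θ₁, θ₂ are the angles from the perpendicular to each end.
The perpendicular distance is d = 0.0652 m; the end-offsets along the wire are a = 0.169 m and b = 0.0984 m.
sinθ₁ = 0.169/√(0.169²+0.0652²) = 0.9330; sinθ₂ = 0.0984/√(0.0984²+0.0652²) = 0.8336.
B = (4π×10⁻⁷ × 7.66) / (4π × 0.0652) × (0.9330 + 0.8336) = 2.08×10⁻⁵ T.

B ≈ 20.8 μT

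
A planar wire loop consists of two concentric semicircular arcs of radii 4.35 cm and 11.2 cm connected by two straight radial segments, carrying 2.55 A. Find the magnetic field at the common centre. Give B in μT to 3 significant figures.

B ≈ 11.3 μT

The radial connectors point toward the centre, so dl × r̂ = 0 and they contribute nothing.
Each semicircle gives μ₀I/(4R): inner arc 1.84×10⁻⁵ T, outer arc 7.15×10⁻⁶ T.
The two arcs carry current in opposite angular senses, so their fields oppose: B = |1.84×10⁻⁵ − 7.15×10⁻⁶| = 1.13×10⁻⁵ T.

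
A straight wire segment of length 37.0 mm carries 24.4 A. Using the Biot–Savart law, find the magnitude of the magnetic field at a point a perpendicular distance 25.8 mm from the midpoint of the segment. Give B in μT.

For a finite straight segment, B = (μ₀I/4πd)(sinθ₁ + sinθ₂), where θ₁, θ₂ are the angles from the perpendicular to each end.
The perpendicular from the point meets the wire at its midpoint, so each end is L/2 = 0.0185 m away along the wire.
sinθ₁ = 0.0185/√(0.0185²+0.0258²) = 0.5827; sinθ₂ = 0.0185/√(0.0185²+0.0258²) = 0.5827.
B = (4π×10⁻⁷ × 24.4) / (4π × 0.0258) × (0.5827 + 0.5827) = 1.10×10⁻⁴ T.

B ≈ 110 μT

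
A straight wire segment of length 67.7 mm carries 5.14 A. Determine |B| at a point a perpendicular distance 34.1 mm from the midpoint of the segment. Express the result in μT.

For a finite straight segment, B = (μ₀I/4πd)(sinθ₁ + sinθ₂), where θ₁, θ₂ are the angles from the perpendicular to each end.
The perpendicular from the point meets the wire at its midpoint, so each end is L/2 = 0.03385 m away along the wire.
sinθ₁ = 0.03385/√(0.03385²+0.0341²) = 0.7045; sinθ₂ = 0.03385/√(0.03385²+0.0341²) = 0.7045.
B = (4π×10⁻⁷ × 5.14) / (4π × 0.0341) × (0.7045 + 0.7045) = 2.12×10⁻⁵ T.

B ≈ 21.2 μT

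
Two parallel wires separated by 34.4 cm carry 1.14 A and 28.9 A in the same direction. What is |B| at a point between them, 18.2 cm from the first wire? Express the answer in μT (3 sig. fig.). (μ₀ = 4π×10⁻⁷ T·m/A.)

Each long wire gives B = μ₀I/(2πd). Distances are d₁ = 0.182 m and d₂ = 0.162 m.
B₁ = 1.25×10⁻⁶ T, B₂ = 3.57×10⁻⁵ T.
Between parallel currents the two contributions point in opposite directions, so they subtract. B = |B₁ − B₂| = |1.25×10⁻⁶ − 3.57×10⁻⁵| = 3.44×10⁻⁵ T.

B ≈ 34.4 μT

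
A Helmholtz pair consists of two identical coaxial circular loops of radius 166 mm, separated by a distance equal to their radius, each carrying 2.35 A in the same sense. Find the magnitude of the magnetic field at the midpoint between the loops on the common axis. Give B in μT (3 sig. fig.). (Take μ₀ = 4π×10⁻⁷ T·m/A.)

B ≈ 12.7 μT

Each loop contributes B = μ₀IR²/[2(R²+z²)^(3/2)] on the axis, with z measured from that loop.
Loop 1 (z = 0.083 m): B₁ = 6.36×10⁻⁶ T. Loop 2 (z = 0.083 m): B₂ = 6.36×10⁻⁶ T.
The fields add: B = B₁ + B₂ = 1.27×10⁻⁵ T.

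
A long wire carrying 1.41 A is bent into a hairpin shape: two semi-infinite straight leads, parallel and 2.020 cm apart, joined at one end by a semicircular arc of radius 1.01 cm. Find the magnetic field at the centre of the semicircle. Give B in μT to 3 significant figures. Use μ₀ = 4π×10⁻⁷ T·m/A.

The semicircular arc contributes B_arc = μ₀I·π/(4πR) = μ₀I/(4R) = 4.39×10⁻⁵ T.
Each semi-infinite lead is at perpendicular distance R = 0.0101 m from the centre, with the perpendicular foot at its near end, so it contributes μ₀I/(4πR); both point the same way, together 2.79×10⁻⁵ T.
Arc and leads all point the same direction: B = 4.39×10⁻⁵ + 2.79×10⁻⁵ = 7.18×10⁻⁵ T.

B ≈ 71.8 μT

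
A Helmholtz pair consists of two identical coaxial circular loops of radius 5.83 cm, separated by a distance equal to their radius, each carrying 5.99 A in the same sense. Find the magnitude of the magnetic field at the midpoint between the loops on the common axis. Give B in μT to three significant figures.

B ≈ 92.4 μT

Each loop contributes B = μ₀IR²/[2(R²+z²)^(3/2)] on the axis, with z measured from that loop.
Loop 1 (z = 0.02915 m): B₁ = 4.62×10⁻⁵ T. Loop 2 (z = 0.02915 m): B₂ = 4.62×10⁻⁵ T.
The fields add: B = B₁ + B₂ = 9.24×10⁻⁵ T.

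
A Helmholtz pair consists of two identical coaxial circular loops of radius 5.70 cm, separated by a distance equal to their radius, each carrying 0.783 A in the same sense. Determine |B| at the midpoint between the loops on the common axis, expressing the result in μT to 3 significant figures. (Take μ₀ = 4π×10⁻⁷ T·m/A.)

Each loop contributes B = μ₀IR²/[2(R²+z²)^(3/2)] on the axis, with z measured from that loop.
Loop 1 (z = 0.0285 m): B₁ = 6.18×10⁻⁶ T. Loop 2 (z = 0.0285 m): B₂ = 6.18×10⁻⁶ T.
The fields add: B = B₁ + B₂ = 1.24×10⁻⁵ T.

B ≈ 12.4 μT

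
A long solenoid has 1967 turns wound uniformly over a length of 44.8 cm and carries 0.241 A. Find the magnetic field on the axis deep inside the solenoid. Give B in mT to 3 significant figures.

B ≈ 1.33 mT

Inside a long solenoid, B = μ₀nI with n = 4391 turns/m.
B = 4π×10⁻⁷ × 4391 × 0.241 = 1.33×10⁻³ T.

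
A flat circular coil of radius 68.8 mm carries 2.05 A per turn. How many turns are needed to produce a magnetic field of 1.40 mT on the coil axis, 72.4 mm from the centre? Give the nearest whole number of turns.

For an N-turn coil, B = Nμ₀IR²/[2(R²+z²)^(3/2)]. A single turn gives B₁ = 6.12×10⁻⁶ T with R = 0.0688 m, z = 0.0724 m.
N = B/B₁ = 1.40×10⁻³ / 6.12×10⁻⁶ = 228.77.

N = 229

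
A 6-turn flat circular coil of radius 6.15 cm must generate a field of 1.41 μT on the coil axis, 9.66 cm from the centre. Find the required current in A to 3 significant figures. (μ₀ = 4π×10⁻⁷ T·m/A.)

For an N-turn coil, B = Nμ₀IR²/[2(R²+z²)^(3/2)] with R = 0.0615 m, z = 0.0966 m, so I = 2B(R²+z²)^(3/2)/(Nμ₀R²) = 2 × 1.41×10⁻⁶ × 1.50×10⁻³ / (6 × 4π×10⁻⁷ × 0.003782) = 0.149 A.

I ≈ 0.149 A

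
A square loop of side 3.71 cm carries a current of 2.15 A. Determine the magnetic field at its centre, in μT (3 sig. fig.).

B ≈ 65.6 μT

Each side is a finite straight segment at perpendicular distance d = a/(2 tan(π/4)) = 0.01855 m from the centre, with end-angles ±π/4.
One side contributes B₁ = (μ₀I/4πd)·2 sin(π/4) = 1.64×10⁻⁵ T.
All 4 sides add in the same direction: B = 4 × 1.64×10⁻⁵ = 6.56×10⁻⁵ T.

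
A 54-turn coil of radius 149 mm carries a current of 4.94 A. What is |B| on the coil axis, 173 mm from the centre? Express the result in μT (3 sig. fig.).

B ≈ 313 μT

For an N-turn flat coil, B = Nμ₀IR²/[2(R²+z²)^(3/2)] with R = 0.149 m, z = 0.173 m.
B = 54 × 5.79×10⁻⁶ T = 3.13×10⁻⁴ T.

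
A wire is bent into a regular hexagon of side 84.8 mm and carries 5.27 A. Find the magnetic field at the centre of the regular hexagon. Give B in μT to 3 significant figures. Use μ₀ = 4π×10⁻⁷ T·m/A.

Each side is a finite straight segment at perpendicular distance d = a/(2 tan(π/6)) = 0.07344 m from the centre, with end-angles ±π/6.
One side contributes B₁ = (μ₀I/4πd)·2 sin(π/6) = 7.18×10⁻⁶ T.
All 6 sides add in the same direction: B = 6 × 7.18×10⁻⁶ = 4.31×10⁻⁵ T.

B ≈ 43.1 μT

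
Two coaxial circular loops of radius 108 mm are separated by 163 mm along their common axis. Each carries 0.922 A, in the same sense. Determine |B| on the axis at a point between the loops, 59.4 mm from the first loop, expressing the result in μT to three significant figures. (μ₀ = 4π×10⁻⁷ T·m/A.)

B ≈ 5.62 μT

Each loop contributes B = μ₀IR²/[2(R²+z²)^(3/2)] on the axis, with z measured from that loop.
Loop 1 (z = 0.0594 m): B₁ = 3.61×10⁻⁶ T. Loop 2 (z = 0.1036 m): B₂ = 2.02×10⁻⁶ T.
The fields add: B = B₁ + B₂ = 5.62×10⁻⁶ T.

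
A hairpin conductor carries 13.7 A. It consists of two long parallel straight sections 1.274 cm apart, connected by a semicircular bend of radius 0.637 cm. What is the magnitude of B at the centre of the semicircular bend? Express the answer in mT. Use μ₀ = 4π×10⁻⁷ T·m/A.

The semicircular arc contributes B_arc = μ₀I·π/(4πR) = μ₀I/(4R) = 6.76×10⁻⁴ T.
Each semi-infinite lead is at perpendicular distance R = 0.00637 m from the centre, with the perpendicular foot at its near end, so it contributes μ₀I/(4πR); both point the same way, together 4.30×10⁻⁴ T.
Arc and leads all point the same direction: B = 6.76×10⁻⁴ + 4.30×10⁻⁴ = 1.11×10⁻³ T.

B ≈ 1.11 mT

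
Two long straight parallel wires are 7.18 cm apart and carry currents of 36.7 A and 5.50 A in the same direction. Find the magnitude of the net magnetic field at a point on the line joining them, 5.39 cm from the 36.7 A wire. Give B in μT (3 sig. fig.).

B ≈ 74.7 μT

Each long wire gives B = μ₀I/(2πd). Distances are d₁ = 0.0539 m and d₂ = 0.0179 m.
B₁ = 1.36×10⁻⁴ T, B₂ = 6.15×10⁻⁵ T.
Between parallel currents the two contributions point in opposite directions, so they subtract. B = |B₁ − B₂| = |1.36×10⁻⁴ − 6.15×10⁻⁵| = 7.47×10⁻⁵ T.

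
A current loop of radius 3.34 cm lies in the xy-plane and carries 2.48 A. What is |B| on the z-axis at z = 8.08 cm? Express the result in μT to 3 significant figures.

B ≈ 2.60 μT

On the axis of a circular loop, B = μ₀IR² / [2(R²+z²)^(3/2)].
R² + z² = (0.0334)² + (0.0808)² = 0.007644 m², and (R²+z²)^(3/2) = 6.68×10⁻⁴ m³.
B = (4π×10⁻⁷ × 2.48 × 0.001116) / (2 × 6.68×10⁻⁴) = 2.60×10⁻⁶ T.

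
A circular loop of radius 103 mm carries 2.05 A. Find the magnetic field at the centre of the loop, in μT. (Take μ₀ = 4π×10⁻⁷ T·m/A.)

At the centre of a circular loop the Biot–Savart law gives B = μ₀I/(2R).
B = (4π×10⁻⁷ × 2.05) / (2 × 0.103) = 1.25×10⁻⁵ T.

B ≈ 12.5 μT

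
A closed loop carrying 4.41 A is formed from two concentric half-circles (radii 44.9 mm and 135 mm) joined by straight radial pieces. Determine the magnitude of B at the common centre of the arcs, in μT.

B ≈ 20.6 μT

The radial connectors point toward the centre, so dl × r̂ = 0 and they contribute nothing.
Each semicircle gives μ₀I/(4R): inner arc 3.09×10⁻⁵ T, outer arc 1.03×10⁻⁵ T.
The two arcs carry current in opposite angular senses, so their fields oppose: B = |3.09×10⁻⁵ − 1.03×10⁻⁵| = 2.06×10⁻⁵ T.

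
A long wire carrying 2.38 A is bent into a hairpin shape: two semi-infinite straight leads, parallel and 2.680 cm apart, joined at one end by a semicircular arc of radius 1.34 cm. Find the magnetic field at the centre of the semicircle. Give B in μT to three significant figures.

The semicircular arc contributes B_arc = μ₀I·π/(4πR) = μ₀I/(4R) = 5.58×10⁻⁵ T.
Each semi-infinite lead is at perpendicular distance R = 0.0134 m from the centre, with the perpendicular foot at its near end, so it contributes μ₀I/(4πR); both point the same way, together 3.55×10⁻⁵ T.
Arc and leads all point the same direction: B = 5.58×10⁻⁵ + 3.55×10⁻⁵ = 9.13×10⁻⁵ T.

B ≈ 91.3 μT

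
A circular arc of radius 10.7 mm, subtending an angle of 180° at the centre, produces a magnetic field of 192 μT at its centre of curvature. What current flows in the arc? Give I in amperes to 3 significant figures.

For a circular arc, B = μ₀Iφ/(4πR) with φ in radians; here φ = 3.142 rad.
So I = 4πRB/(μ₀φ) = 4π × 0.0107 × 1.92×10⁻⁴ / (4π×10⁻⁷ × 3.142) = 6.54 A.

I ≈ 6.54 A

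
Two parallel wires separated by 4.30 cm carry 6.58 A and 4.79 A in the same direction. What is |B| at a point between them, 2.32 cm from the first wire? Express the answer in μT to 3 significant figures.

B ≈ 8.34 μT

Each long wire gives B = μ₀I/(2πd). Distances are d₁ = 0.0232 m and d₂ = 0.0198 m.
B₁ = 5.67×10⁻⁵ T, B₂ = 4.84×10⁻⁵ T.
Between parallel currents the two contributions point in opposite directions, so they subtract. B = |B₁ − B₂| = |5.67×10⁻⁵ − 4.84×10⁻⁵| = 8.34×10⁻⁶ T.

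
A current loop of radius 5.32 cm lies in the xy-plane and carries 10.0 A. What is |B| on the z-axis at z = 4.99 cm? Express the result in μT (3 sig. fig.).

On the axis of a circular loop, B = μ₀IR² / [2(R²+z²)^(3/2)].
R² + z² = (0.0532)² + (0.0499)² = 0.00532 m², and (R²+z²)^(3/2) = 3.88×10⁻⁴ m³.
B = (4π×10⁻⁷ × 10.0 × 0.00283) / (2 × 3.88×10⁻⁴) = 4.58×10⁻⁵ T.

B ≈ 45.8 μT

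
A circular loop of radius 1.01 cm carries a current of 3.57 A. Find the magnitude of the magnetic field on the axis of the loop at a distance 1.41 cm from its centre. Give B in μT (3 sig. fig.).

B ≈ 43.9 μT

On the axis of a circular loop, B = μ₀IR² / [2(R²+z²)^(3/2)].
R² + z² = (0.0101)² + (0.0141)² = 0.0003008 m², and (R²+z²)^(3/2) = 5.22×10⁻⁶ m³.
B = (4π×10⁻⁷ × 3.57 × 0.000102) / (2 × 5.22×10⁻⁶) = 4.39×10⁻⁵ T.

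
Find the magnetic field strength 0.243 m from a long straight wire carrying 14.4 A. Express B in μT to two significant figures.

B ≈ 12 μT

For an infinitely long straight wire, B = μ₀I/(2πd).
B = (4π×10⁻⁷ × 14.4) / (2π × 0.243) = 1.19×10⁻⁵ T.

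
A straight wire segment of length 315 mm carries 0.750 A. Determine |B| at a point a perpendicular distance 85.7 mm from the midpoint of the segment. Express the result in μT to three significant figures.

For a finite straight segment, B = (μ₀I/4πd)(sinθ₁ + sinθ₂), where θ₁, θ₂ are the angles from the perpendicular to each end.
The perpendicular from the point meets the wire at its midpoint, so each end is L/2 = 0.1575 m away along the wire.
sinθ₁ = 0.1575/√(0.1575²+0.0857²) = 0.8784; sinθ₂ = 0.1575/√(0.1575²+0.0857²) = 0.8784.
B = (4π×10⁻⁷ × 0.750) / (4π × 0.0857) × (0.8784 + 0.8784) = 1.54×10⁻⁶ T.

B ≈ 1.54 μT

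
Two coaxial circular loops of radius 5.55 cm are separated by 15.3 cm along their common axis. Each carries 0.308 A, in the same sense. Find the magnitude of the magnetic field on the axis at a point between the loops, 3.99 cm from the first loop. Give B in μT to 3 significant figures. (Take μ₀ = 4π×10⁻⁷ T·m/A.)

Each loop contributes B = μ₀IR²/[2(R²+z²)^(3/2)] on the axis, with z measured from that loop.
Loop 1 (z = 0.0399 m): B₁ = 1.87×10⁻⁶ T. Loop 2 (z = 0.1131 m): B₂ = 2.98×10⁻⁷ T.
The fields add: B = B₁ + B₂ = 2.16×10⁻⁶ T.

B ≈ 2.16 μT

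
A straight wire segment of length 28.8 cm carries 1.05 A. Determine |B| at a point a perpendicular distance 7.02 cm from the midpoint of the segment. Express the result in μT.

B ≈ 2.69 μT

For a finite straight segment, B = (μ₀I/4πd)(sinθ₁ + sinθ₂), where θ₁, θ₂ are the angles from the perpendicular to each end.
The perpendicular from the point meets the wire at its midpoint, so each end is L/2 = 0.144 m away along the wire.
sinθ₁ = 0.144/√(0.144²+0.0702²) = 0.8989; sinθ₂ = 0.144/√(0.144²+0.0702²) = 0.8989.
B = (4π×10⁻⁷ × 1.05) / (4π × 0.0702) × (0.8989 + 0.8989) = 2.69×10⁻⁶ T.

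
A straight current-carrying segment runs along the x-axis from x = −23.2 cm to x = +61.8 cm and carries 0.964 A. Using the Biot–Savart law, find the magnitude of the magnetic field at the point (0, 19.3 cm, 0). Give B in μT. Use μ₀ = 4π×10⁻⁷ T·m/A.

For a finite straight segment, B = (μ₀I/4πd)(sinθ₁ + sinθ₂), where θ₁, θ₂ are the angles from the perpendicular to each end.
The perpendicular distance is d = 0.193 m; the end-offsets along the wire are a = 0.232 m and b = 0.618 m.
sinθ₁ = 0.232/√(0.232²+0.193²) = 0.7688; sinθ₂ = 0.618/√(0.618²+0.193²) = 0.9545.
B = (4π×10⁻⁷ × 0.964) / (4π × 0.193) × (0.7688 + 0.9545) = 8.61×10⁻⁷ T.

B ≈ 0.861 μT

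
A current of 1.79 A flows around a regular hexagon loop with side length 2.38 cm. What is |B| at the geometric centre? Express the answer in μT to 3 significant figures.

B ≈ 52.1 μT

Each side is a finite straight segment at perpendicular distance d = a/(2 tan(π/6)) = 0.02061 m from the centre, with end-angles ±π/6.
One side contributes B₁ = (μ₀I/4πd)·2 sin(π/6) = 8.68×10⁻⁶ T.
All 6 sides add in the same direction: B = 6 × 8.68×10⁻⁶ = 5.21×10⁻⁵ T.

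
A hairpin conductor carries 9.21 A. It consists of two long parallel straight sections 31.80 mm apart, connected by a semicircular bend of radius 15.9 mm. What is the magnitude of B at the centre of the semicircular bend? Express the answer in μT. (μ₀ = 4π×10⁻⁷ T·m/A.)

The semicircular arc contributes B_arc = μ₀I·π/(4πR) = μ₀I/(4R) = 1.82×10⁻⁴ T.
Each semi-infinite lead is at perpendicular distance R = 0.0159 m from the centre, with the perpendicular foot at its near end, so it contributes μ₀I/(4πR); both point the same way, together 1.16×10⁻⁴ T.
Arc and leads all point the same direction: B = 1.82×10⁻⁴ + 1.16×10⁻⁴ = 2.98×10⁻⁴ T.

B ≈ 298 μT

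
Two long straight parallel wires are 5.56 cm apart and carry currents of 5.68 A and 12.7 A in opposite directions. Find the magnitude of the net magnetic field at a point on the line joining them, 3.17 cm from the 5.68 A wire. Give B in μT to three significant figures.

Each long wire gives B = μ₀I/(2πd). Distances are d₁ = 0.0317 m and d₂ = 0.0239 m.
B₁ = 3.58×10⁻⁵ T, B₂ = 1.06×10⁻⁴ T.
Between antiparallel currents both contributions point the same way, so they add. B = B₁ + B₂ = 3.58×10⁻⁵ + 1.06×10⁻⁴ = 1.42×10⁻⁴ T.

B ≈ 142 μT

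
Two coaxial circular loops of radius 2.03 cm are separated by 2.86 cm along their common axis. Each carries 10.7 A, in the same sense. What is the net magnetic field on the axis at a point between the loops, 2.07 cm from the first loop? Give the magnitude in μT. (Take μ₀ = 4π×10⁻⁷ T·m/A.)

B ≈ 382 μT

Each loop contributes B = μ₀IR²/[2(R²+z²)^(3/2)] on the axis, with z measured from that loop.
Loop 1 (z = 0.0207 m): B₁ = 1.14×10⁻⁴ T. Loop 2 (z = 0.0079 m): B₂ = 2.68×10⁻⁴ T.
The fields add: B = B₁ + B₂ = 3.82×10⁻⁴ T.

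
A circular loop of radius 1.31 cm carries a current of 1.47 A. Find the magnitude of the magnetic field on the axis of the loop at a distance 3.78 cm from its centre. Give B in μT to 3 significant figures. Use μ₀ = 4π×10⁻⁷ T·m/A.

B ≈ 2.48 μT

On the axis of a circular loop, B = μ₀IR² / [2(R²+z²)^(3/2)].
R² + z² = (0.0131)² + (0.0378)² = 0.0016 m², and (R²+z²)^(3/2) = 6.40×10⁻⁵ m³.
B = (4π×10⁻⁷ × 1.47 × 0.0001716) / (2 × 6.40×10⁻⁵) = 2.48×10⁻⁶ T.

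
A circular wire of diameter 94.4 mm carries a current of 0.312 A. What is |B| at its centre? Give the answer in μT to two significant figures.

B ≈ 4.2 μT

At the centre of a circular loop the Biot–Savart law gives B = μ₀I/(2R) (so R = 0.0472 m).
B = (4π×10⁻⁷ × 0.312) / (2 × 0.0472) = 4.15×10⁻⁶ T.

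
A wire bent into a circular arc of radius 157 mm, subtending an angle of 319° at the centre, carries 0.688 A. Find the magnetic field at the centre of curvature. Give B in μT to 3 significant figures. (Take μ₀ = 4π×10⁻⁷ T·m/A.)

B ≈ 2.44 μT

The Biot–Savart field of a circular arc at its centre is B = μ₀Iφ/(4πR), with φ = 5.568 rad.
B = (4π×10⁻⁷ × 0.688 × 5.568) / (4π × 0.157) = 2.44×10⁻⁶ T.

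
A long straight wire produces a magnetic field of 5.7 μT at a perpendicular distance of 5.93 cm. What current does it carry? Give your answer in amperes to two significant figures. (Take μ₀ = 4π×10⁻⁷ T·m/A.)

I ≈ 1.7 A

For a long straight wire B = μ₀I/(2πd), so I = 2πdB/μ₀.
I = 2π × 0.0593 × 5.70×10⁻⁶ / (4π×10⁻⁷) = 1.69 A.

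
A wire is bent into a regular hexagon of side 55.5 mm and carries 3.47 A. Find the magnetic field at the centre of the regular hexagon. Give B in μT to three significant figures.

B ≈ 43.3 μT

Each side is a finite straight segment at perpendicular distance d = a/(2 tan(π/6)) = 0.04806 m from the centre, with end-angles ±π/6.
One side contributes B₁ = (μ₀I/4πd)·2 sin(π/6) = 7.22×10⁻⁶ T.
All 6 sides add in the same direction: B = 6 × 7.22×10⁻⁶ = 4.33×10⁻⁵ T.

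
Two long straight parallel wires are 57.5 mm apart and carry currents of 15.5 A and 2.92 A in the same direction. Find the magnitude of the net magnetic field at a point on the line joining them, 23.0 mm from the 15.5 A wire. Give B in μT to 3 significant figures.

Each long wire gives B = μ₀I/(2πd). Distances are d₁ = 0.023 m and d₂ = 0.0345 m.
B₁ = 1.35×10⁻⁴ T, B₂ = 1.69×10⁻⁵ T.
Between parallel currents the two contributions point in opposite directions, so they subtract. B = |B₁ − B₂| = |1.35×10⁻⁴ − 1.69×10⁻⁵| = 1.18×10⁻⁴ T.

B ≈ 118 μT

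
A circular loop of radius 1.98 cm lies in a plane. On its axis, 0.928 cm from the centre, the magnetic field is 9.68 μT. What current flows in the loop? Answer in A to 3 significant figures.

On the axis of a loop, B = μ₀IR²/[2(R²+z²)^(3/2)], so I = 2B(R²+z²)^(3/2)/(μ₀R²).
R² + z² = 0.000392 + 8.612×10⁻⁵ = 0.0004782 m²; raised to 3/2 gives 1.05×10⁻⁵ m³.
I = 2 × 9.68×10⁻⁶ × 1.05×10⁻⁵ / (1.26×10⁻⁶ × 0.000392) = 0.411 A.

I ≈ 0.411 A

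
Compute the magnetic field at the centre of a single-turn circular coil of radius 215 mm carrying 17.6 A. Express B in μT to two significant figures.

At the centre of a circular loop the Biot–Savart law gives B = μ₀I/(2R).
B = (4π×10⁻⁷ × 17.6) / (2 × 0.215) = 5.14×10⁻⁵ T.

B ≈ 51 μT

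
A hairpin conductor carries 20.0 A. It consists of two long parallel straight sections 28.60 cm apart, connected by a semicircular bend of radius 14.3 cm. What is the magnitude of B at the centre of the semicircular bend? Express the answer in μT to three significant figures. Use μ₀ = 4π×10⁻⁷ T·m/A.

The semicircular arc contributes B_arc = μ₀I·π/(4πR) = μ₀I/(4R) = 4.39×10⁻⁵ T.
Each semi-infinite lead is at perpendicular distance R = 0.143 m from the centre, with the perpendicular foot at its near end, so it contributes μ₀I/(4πR); both point the same way, together 2.80×10⁻⁵ T.
Arc and leads all point the same direction: B = 4.39×10⁻⁵ + 2.80×10⁻⁵ = 7.19×10⁻⁵ T.

B ≈ 71.9 μT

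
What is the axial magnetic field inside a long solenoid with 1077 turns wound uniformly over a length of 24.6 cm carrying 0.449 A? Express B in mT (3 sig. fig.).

B ≈ 2.47 mT

Inside a long solenoid, B = μ₀nI with n = 4378 turns/m.
B = 4π×10⁻⁷ × 4378 × 0.449 = 2.47×10⁻³ T.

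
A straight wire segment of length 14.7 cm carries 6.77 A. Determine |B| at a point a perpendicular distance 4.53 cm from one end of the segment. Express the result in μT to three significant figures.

For a finite straight segment, B = (μ₀I/4πd)(sinθ₁ + sinθ₂), where θ₁, θ₂ are the angles from the perpendicular to each end.
The perpendicular foot is at one end, so the two end-offsets along the wire are 0 and L = 0.147 m.
sinθ₁ = 0/√(0²+0.0453²) = 0.0000; sinθ₂ = 0.147/√(0.147²+0.0453²) = 0.9557.
B = (4π×10⁻⁷ × 6.77) / (4π × 0.0453) × (0.0000 + 0.9557) = 1.43×10⁻⁵ T.

B ≈ 14.3 μT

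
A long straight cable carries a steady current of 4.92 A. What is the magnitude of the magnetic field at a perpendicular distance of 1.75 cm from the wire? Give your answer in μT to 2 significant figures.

B ≈ 56 μT

For an infinitely long straight wire, B = μ₀I/(2πd).
B = (4π×10⁻⁷ × 4.92) / (2π × 0.0175) = 5.62×10⁻⁵ T.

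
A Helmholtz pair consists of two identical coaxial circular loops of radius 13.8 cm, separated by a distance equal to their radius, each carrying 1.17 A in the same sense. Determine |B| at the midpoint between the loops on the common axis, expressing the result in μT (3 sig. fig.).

B ≈ 7.62 μT

Each loop contributes B = μ₀IR²/[2(R²+z²)^(3/2)] on the axis, with z measured from that loop.
Loop 1 (z = 0.069 m): B₁ = 3.81×10⁻⁶ T. Loop 2 (z = 0.069 m): B₂ = 3.81×10⁻⁶ T.
The fields add: B = B₁ + B₂ = 7.62×10⁻⁶ T.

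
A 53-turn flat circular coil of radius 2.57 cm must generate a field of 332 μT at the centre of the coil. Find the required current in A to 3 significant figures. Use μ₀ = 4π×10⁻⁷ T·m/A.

For an N-turn coil, B = Nμ₀I/(2R) with R = 0.0257 m, so I = 2RB/(Nμ₀) = 2 × 0.0257 × 3.32×10⁻⁴ / (53 × 4π×10⁻⁷) = 0.256 A.

I ≈ 0.256 A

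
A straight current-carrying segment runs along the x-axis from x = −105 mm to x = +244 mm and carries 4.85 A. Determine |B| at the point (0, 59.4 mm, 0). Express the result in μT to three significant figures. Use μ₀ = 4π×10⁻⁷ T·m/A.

B ≈ 15.0 μT

For a finite straight segment, B = (μ₀I/4πd)(sinθ₁ + sinθ₂), where θ₁, θ₂ are the angles from the perpendicular to each end.
The perpendicular distance is d = 0.0594 m; the end-offsets along the wire are a = 0.105 m and b = 0.244 m.
sinθ₁ = 0.105/√(0.105²+0.0594²) = 0.8704; sinθ₂ = 0.244/√(0.244²+0.0594²) = 0.9716.
B = (4π×10⁻⁷ × 4.85) / (4π × 0.0594) × (0.8704 + 0.9716) = 1.50×10⁻⁵ T.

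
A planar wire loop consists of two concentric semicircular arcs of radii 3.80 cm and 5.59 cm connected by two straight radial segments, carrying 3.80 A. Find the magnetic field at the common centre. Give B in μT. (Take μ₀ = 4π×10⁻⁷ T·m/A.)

The radial connectors point toward the centre, so dl × r̂ = 0 and they contribute nothing.
Each semicircle gives μ₀I/(4R): inner arc 3.14×10⁻⁵ T, outer arc 2.14×10⁻⁵ T.
The two arcs carry current in opposite angular senses, so their fields oppose: B = |3.14×10⁻⁵ − 2.14×10⁻⁵| = 1.01×10⁻⁵ T.

B ≈ 10.1 μT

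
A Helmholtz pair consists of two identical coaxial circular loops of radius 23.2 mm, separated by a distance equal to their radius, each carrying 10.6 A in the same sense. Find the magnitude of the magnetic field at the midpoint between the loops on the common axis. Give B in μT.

B ≈ 411 μT

Each loop contributes B = μ₀IR²/[2(R²+z²)^(3/2)] on the axis, with z measured from that loop.
Loop 1 (z = 0.0116 m): B₁ = 2.05×10⁻⁴ T. Loop 2 (z = 0.0116 m): B₂ = 2.05×10⁻⁴ T.
The fields add: B = B₁ + B₂ = 4.11×10⁻⁴ T.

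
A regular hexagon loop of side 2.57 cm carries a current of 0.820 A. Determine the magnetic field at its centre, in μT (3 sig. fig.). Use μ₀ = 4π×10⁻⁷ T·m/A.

Each side is a finite straight segment at perpendicular distance d = a/(2 tan(π/6)) = 0.02226 m from the centre, with end-angles ±π/6.
One side contributes B₁ = (μ₀I/4πd)·2 sin(π/6) = 3.68×10⁻⁶ T.
All 6 sides add in the same direction: B = 6 × 3.68×10⁻⁶ = 2.21×10⁻⁵ T.

B ≈ 22.1 μT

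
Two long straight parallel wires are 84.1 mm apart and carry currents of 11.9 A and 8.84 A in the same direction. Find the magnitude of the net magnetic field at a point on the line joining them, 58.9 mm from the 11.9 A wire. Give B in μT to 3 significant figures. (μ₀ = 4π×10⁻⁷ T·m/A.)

Each long wire gives B = μ₀I/(2πd). Distances are d₁ = 0.0589 m and d₂ = 0.0252 m.
B₁ = 4.04×10⁻⁵ T, B₂ = 7.02×10⁻⁵ T.
Between parallel currents the two contributions point in opposite directions, so they subtract. B = |B₁ − B₂| = |4.04×10⁻⁵ − 7.02×10⁻⁵| = 2.98×10⁻⁵ T.

B ≈ 29.8 μT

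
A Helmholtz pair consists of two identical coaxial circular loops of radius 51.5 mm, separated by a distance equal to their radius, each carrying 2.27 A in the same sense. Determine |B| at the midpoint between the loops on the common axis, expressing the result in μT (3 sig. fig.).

Each loop contributes B = μ₀IR²/[2(R²+z²)^(3/2)] on the axis, with z measured from that loop.
Loop 1 (z = 0.02575 m): B₁ = 1.98×10⁻⁵ T. Loop 2 (z = 0.02575 m): B₂ = 1.98×10⁻⁵ T.
The fields add: B = B₁ + B₂ = 3.96×10⁻⁵ T.

B ≈ 39.6 μT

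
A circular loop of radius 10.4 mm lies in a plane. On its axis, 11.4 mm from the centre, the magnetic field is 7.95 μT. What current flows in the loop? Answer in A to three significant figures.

On the axis of a loop, B = μ₀IR²/[2(R²+z²)^(3/2)], so I = 2B(R²+z²)^(3/2)/(μ₀R²).
R² + z² = 0.0001082 + 0.00013 = 0.0002381 m²; raised to 3/2 gives 3.67×10⁻⁶ m³.
I = 2 × 7.95×10⁻⁶ × 3.67×10⁻⁶ / (1.26×10⁻⁶ × 0.0001082) = 0.430 A.

I ≈ 0.430 A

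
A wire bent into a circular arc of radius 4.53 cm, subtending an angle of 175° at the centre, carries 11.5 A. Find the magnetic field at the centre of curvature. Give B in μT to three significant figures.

B ≈ 77.5 μT

The Biot–Savart field of a circular arc at its centre is B = μ₀Iφ/(4πR), with φ = 3.054 rad.
B = (4π×10⁻⁷ × 11.5 × 3.054) / (4π × 0.0453) = 7.75×10⁻⁵ T.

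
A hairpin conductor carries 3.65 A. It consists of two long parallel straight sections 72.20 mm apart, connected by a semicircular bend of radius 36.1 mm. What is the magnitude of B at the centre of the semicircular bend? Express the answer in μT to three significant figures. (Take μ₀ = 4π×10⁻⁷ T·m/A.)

B ≈ 52.0 μT

The semicircular arc contributes B_arc = μ₀I·π/(4πR) = μ₀I/(4R) = 3.18×10⁻⁵ T.
Each semi-infinite lead is at perpendicular distance R = 0.0361 m from the centre, with the perpendicular foot at its near end, so it contributes μ₀I/(4πR); both point the same way, together 2.02×10⁻⁵ T.
Arc and leads all point the same direction: B = 3.18×10⁻⁵ + 2.02×10⁻⁵ = 5.20×10⁻⁵ T.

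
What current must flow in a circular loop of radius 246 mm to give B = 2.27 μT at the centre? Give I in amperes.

At the centre of a circular loop B = μ₀I/(2R), so I = 2RB/μ₀.
With R = 0.246 m, I = 2 × 0.246 × 2.27×10⁻⁶ / (4π×10⁻⁷) = 0.889 A.

I ≈ 0.889 A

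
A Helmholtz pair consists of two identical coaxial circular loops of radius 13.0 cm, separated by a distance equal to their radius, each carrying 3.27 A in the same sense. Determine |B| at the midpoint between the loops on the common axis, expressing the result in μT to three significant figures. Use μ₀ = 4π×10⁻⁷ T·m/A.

B ≈ 22.6 μT

Each loop contributes B = μ₀IR²/[2(R²+z²)^(3/2)] on the axis, with z measured from that loop.
Loop 1 (z = 0.065 m): B₁ = 1.13×10⁻⁵ T. Loop 2 (z = 0.065 m): B₂ = 1.13×10⁻⁵ T.
The fields add: B = B₁ + B₂ = 2.26×10⁻⁵ T.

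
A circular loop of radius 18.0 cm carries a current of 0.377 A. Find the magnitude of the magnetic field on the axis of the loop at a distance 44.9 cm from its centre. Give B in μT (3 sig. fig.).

B ≈ 0.0678 μT

On the axis of a circular loop, B = μ₀IR² / [2(R²+z²)^(3/2)].
R² + z² = (0.18)² + (0.449)² = 0.234 m², and (R²+z²)^(3/2) = 0.113 m³.
B = (4π×10⁻⁷ × 0.377 × 0.0324) / (2 × 0.113) = 6.78×10⁻⁸ T.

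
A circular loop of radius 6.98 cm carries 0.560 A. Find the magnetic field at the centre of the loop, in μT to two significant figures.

At the centre of a circular loop the Biot–Savart law gives B = μ₀I/(2R).
B = (4π×10⁻⁷ × 0.560) / (2 × 0.0698) = 5.04×10⁻⁶ T.

B ≈ 5.0 μT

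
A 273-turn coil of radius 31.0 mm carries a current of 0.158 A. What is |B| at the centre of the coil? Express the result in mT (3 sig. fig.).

For an N-turn flat coil, B = Nμ₀I/(2R) with R = 0.031 m.
B = 273 × 3.20×10⁻⁶ T = 8.74×10⁻⁴ T.

B ≈ 0.874 mT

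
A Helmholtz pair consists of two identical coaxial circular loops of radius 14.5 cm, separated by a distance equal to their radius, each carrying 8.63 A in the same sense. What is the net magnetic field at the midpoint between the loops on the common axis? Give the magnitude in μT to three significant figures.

B ≈ 53.5 μT

Each loop contributes B = μ₀IR²/[2(R²+z²)^(3/2)] on the axis, with z measured from that loop.
Loop 1 (z = 0.0725 m): B₁ = 2.68×10⁻⁵ T. Loop 2 (z = 0.0725 m): B₂ = 2.68×10⁻⁵ T.
The fields add: B = B₁ + B₂ = 5.35×10⁻⁵ T.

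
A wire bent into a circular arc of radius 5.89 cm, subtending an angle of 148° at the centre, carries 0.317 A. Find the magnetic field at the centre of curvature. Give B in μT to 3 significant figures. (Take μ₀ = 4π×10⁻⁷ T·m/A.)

The Biot–Savart field of a circular arc at its centre is B = μ₀Iφ/(4πR), with φ = 2.583 rad.
B = (4π×10⁻⁷ × 0.317 × 2.583) / (4π × 0.0589) = 1.39×10⁻⁶ T.

B ≈ 1.39 μT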